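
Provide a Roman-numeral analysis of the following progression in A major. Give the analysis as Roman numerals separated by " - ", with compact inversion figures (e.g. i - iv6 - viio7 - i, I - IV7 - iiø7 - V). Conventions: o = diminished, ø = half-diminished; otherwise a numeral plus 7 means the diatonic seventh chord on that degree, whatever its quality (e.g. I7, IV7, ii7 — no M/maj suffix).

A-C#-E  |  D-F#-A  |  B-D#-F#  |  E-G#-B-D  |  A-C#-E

A-C#-E: root A is the tonic; major triad there is I.
D-F#-A has root D, degree 4 in A major, so IV.
B-D#-F#: a major triad on B, the applied dominant of V → V/V.
E-G#-B-D: root E is the dominant; dominant seventh chord there is V7.
A-C#-E: root A is the tonic; major triad there is I.

I - IV - V/V - V7 - I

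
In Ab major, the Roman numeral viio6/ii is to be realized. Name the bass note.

C

The applied chord viio6/ii is rooted on A: A-C-Eb.
The figure 6 means first inversion — the third is in the bass.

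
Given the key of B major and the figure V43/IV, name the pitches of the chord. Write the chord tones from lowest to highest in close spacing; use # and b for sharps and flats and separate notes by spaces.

F# A B D#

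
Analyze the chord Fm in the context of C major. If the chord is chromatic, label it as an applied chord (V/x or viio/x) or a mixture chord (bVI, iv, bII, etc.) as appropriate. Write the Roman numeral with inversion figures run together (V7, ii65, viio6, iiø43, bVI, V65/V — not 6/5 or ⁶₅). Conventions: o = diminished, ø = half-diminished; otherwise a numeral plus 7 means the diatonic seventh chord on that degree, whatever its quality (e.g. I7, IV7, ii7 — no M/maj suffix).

iv

Stacked in thirds the chord is F-Ab-C: a minor triad on F.
F is the fourth degree of C major. This is the minor subdominant, borrowed from the parallel minor.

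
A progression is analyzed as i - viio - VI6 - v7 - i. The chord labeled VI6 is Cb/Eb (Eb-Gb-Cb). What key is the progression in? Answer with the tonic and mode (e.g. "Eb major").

VI6 is given as Eb-Gb-Cb — a major triad with root Cb.
VI6 on Cb implies Cb is the submediant; that puts the tonic at Eb, and the uppercase numeral fits minor mode.

Eb minor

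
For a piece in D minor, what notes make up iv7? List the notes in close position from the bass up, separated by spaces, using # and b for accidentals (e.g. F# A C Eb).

G Bb D F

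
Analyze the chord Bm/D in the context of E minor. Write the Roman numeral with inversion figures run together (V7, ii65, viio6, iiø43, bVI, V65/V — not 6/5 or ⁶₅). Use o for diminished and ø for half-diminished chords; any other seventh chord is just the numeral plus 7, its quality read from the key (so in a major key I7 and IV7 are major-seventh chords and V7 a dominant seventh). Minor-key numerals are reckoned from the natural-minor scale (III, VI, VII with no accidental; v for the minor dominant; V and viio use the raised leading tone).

v6

Stacked in thirds the chord is B-D-F#: a minor triad on B.
B is scale degree 5 in E minor, and a minor triad on that degree is written v.
With D in the bass the chord is in first inversion, so the figured bass is 6.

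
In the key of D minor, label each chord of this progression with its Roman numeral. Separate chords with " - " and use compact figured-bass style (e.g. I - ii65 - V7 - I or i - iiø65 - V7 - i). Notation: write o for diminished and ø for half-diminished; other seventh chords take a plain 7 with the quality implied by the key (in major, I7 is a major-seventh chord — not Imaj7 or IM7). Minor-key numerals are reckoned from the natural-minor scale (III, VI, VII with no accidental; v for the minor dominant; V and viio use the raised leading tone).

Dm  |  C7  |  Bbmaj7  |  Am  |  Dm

Dm: minor triad on D = scale degree 1 → i.
C7: root C is the subtonic; dominant seventh chord there is VII7.
Bbmaj7 has root Bb, degree 6 in D minor, so VI7.
Am: root A is the dominant; minor triad there is v.
Dm: root D is the tonic; minor triad there is i.

i - VII7 - VI7 - v - i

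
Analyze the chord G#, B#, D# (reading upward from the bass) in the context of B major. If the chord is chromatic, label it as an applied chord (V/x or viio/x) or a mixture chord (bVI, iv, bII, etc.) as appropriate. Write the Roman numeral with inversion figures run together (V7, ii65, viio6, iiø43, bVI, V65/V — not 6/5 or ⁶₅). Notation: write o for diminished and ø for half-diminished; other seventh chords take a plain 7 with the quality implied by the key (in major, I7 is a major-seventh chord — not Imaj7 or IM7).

The pitches G#-B#-D# form a major triad rooted on G#.
G# is not a diatonic chord root with this quality in B major, but it lies a perfect fifth above C# (ii), so the chord functions as an applied dominant of ii.

V/ii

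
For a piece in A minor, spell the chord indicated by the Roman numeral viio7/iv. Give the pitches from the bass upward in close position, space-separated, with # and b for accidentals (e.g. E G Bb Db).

C# E G Bb

viio7/iv is a secondary leading-tone chord. The target iv is D in A minor; the applied chord is rooted a semitone below, on C#.
Building a fully diminished seventh chord on C# gives C#-E-G-Bb.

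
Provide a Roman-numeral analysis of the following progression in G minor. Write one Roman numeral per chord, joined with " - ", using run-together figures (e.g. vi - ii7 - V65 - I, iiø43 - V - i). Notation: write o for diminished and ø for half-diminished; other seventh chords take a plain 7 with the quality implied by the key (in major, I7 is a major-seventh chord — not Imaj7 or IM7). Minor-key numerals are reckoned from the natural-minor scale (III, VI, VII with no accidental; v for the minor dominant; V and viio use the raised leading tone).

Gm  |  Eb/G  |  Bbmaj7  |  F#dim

Gm has root G, degree 1 in G minor, so i.
Eb/G has root Eb, degree 6 in G minor, so VI6.
Bbmaj7: root Bb is the mediant; major seventh chord there is III7.
F#dim: root F# is the leading tone; diminished triad there is viio.

i - VI6 - III7 - viio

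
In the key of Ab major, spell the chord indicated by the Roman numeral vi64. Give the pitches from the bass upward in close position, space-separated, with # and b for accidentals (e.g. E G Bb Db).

C F Ab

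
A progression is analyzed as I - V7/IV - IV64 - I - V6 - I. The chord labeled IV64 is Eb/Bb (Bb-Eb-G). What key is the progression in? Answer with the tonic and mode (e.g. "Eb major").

The anchor chord is a major triad on Eb, labeled IV64.
Counting down 3 scale steps from Eb places the tonic on Bb; a major triad on degree 4 is diatonic only in major.

Bb major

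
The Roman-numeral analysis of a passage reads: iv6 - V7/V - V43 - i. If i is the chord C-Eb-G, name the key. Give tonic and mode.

C minor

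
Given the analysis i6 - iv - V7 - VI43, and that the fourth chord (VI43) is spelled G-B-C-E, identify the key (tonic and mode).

VI43 is given as G-B-C-E — a major seventh chord with root C.
Counting down 5 scale steps from C places the tonic on E; a major seventh chord on degree 6 is diatonic only in minor.

E minor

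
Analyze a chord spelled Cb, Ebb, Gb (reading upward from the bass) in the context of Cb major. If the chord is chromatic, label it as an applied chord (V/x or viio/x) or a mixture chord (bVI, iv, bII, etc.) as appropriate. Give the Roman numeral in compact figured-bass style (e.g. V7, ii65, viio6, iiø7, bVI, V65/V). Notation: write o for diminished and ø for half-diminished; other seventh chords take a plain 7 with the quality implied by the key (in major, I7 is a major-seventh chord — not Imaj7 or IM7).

i

The pitches Cb-Ebb-Gb form a minor triad rooted on Cb.
Cb is the first degree of Cb major. This is the minor tonic, borrowed from the parallel minor.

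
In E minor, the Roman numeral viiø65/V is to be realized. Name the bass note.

The applied chord viiø65/V is rooted on A#: A#-C#-E-G#.
The figure 65 means first inversion — the third is in the bass.

C#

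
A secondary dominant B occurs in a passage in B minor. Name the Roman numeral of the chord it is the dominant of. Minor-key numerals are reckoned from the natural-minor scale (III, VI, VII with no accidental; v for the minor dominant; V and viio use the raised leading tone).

iv

The chord is a major triad on B.
A dominant resolves down a perfect fifth: B → E. In B minor, E is scale degree 4, i.e. iv.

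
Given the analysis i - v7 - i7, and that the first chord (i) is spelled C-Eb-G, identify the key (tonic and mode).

C minor

i is given as C-Eb-G — a minor triad with root C.
If C is scale degree 1 and the mode makes that degree carry a minor triad, the tonic is C and the mode is minor.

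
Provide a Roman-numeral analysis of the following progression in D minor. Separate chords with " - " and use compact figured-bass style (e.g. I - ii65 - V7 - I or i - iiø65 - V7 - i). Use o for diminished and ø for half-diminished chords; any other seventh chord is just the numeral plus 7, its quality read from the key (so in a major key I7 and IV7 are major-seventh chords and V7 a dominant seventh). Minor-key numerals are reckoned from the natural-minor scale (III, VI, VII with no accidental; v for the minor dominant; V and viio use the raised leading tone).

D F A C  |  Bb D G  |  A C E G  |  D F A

i7 - iv6 - v7 - i

D-F-A-C: minor seventh chord on D = scale degree 1 → i7.
Bb-D-G has root G, degree 4 in D minor, so iv6.
A-C-E-G: root A is the dominant; minor seventh chord there is v7.
D-F-A has root D, degree 1 in D minor, so i.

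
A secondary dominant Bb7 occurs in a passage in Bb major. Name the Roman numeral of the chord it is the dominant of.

The chord is a dominant seventh chord on Bb.
A dominant resolves down a perfect fifth: Bb → Eb. In Bb major, Eb is scale degree 4, i.e. IV.

IV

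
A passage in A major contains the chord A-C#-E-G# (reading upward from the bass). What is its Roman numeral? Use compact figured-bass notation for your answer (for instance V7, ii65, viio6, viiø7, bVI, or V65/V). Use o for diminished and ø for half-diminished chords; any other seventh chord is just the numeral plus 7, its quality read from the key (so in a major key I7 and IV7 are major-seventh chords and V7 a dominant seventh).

The pitches A-C#-E-G# form a major seventh chord rooted on A.
In A major, A is the tonic; the diatonic major seventh chord there is I7.

I7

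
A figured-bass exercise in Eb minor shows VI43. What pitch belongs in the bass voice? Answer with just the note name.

Gb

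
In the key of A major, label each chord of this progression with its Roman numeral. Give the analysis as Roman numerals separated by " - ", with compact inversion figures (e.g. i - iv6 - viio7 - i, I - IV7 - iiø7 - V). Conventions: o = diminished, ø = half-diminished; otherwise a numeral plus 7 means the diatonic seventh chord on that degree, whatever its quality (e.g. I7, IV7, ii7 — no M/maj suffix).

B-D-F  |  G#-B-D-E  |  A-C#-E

iio - V65 - I

B-D-F: diminished triad on B — chromatic; iio (borrowed from the parallel minor).
G#-B-D-E has root E, degree 5 in A major, so V65.
A-C#-E: root A is the tonic; major triad there is I.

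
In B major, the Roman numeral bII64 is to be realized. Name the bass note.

G

bII in B major has root C; the chord is C-E-G.
The figure 64 means second inversion — the fifth is in the bass.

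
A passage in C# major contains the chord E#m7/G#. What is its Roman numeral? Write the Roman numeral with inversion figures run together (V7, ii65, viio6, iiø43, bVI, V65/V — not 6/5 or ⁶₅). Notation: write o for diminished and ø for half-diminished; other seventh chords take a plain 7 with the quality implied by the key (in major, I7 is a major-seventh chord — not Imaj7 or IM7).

iii65

Stacked in thirds the chord is E#-G#-B#-D#: a minor seventh chord on E#.
E# is scale degree 3 in C# major, and a minor seventh chord on that degree is written iii7.
With G# in the bass the chord is in first inversion, so the figured bass is 65.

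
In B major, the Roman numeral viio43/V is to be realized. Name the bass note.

The applied chord viio43/V is rooted on E#: E#-G#-B-D.
The figure 43 means second inversion — the fifth is in the bass.

B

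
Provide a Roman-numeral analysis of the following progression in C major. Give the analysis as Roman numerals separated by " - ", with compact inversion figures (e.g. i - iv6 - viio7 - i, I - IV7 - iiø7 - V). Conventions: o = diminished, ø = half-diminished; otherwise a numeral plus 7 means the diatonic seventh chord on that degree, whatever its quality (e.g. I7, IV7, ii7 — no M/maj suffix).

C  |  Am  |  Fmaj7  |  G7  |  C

C: major triad on C = scale degree 1 → I.
Am has root A, degree 6 in C major, so vi.
Fmaj7 has root F, degree 4 in C major, so IV7.
G7 has root G, degree 5 in C major, so V7.
C: root C is the tonic; major triad there is I.

I - vi - IV7 - V7 - I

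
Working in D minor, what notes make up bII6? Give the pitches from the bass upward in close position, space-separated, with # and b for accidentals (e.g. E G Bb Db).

G Bb Eb

bII6 is the Neapolitan sixth — a major triad on the lowered second degree, here in its customary first inversion. In D minor that root is Eb.
So the chord is Eb-G-Bb.
With the 6 figure the chord is in first inversion; from the bass G upward in close position it reads G-Bb-Eb.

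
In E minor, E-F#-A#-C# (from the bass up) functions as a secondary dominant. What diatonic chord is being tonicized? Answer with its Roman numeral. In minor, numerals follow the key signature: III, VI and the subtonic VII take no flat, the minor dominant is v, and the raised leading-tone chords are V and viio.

V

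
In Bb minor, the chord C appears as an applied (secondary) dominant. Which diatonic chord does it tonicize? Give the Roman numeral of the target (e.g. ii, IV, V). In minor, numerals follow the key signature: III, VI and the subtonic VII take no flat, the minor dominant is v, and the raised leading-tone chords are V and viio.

The chord is a major triad on C.
A dominant resolves down a perfect fifth: C → F. In Bb minor, F is scale degree 5, i.e. V.

V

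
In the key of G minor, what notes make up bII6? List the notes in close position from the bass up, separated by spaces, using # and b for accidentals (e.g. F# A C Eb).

bII6 is the Neapolitan sixth — a major triad on the lowered second degree, here in its customary first inversion. In G minor that root is Ab.
So the chord is Ab-C-Eb, a major triad.
The figured bass 6 indicates first inversion, placing the third (C) in the bass: C-Eb-Ab.

C Eb Ab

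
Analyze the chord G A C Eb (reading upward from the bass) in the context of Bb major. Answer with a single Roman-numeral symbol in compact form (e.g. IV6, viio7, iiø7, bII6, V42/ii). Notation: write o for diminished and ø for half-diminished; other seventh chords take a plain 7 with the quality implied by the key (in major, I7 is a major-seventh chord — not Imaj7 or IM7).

viiø42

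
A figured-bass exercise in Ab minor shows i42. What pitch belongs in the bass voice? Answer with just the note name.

i in Ab minor has root Ab; the chord is Ab-Cb-Eb-Gb.
The figure 42 means third inversion — the seventh is in the bass.

Gb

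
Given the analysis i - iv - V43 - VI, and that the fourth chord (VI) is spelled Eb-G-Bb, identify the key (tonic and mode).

G minor

The chord Eb is a major triad rooted on Eb; its label is VI.
If Eb is scale degree 6 and the mode makes that degree carry a major triad, the tonic is G and the mode is minor.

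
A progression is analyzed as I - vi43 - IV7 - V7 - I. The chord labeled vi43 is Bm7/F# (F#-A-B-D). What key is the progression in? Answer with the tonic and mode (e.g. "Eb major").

The chord Bm7/F# is a minor seventh chord rooted on B; its label is vi43.
vi43 on B implies B is the submediant; that puts the tonic at D, and the lowercase numeral fits major mode.

D major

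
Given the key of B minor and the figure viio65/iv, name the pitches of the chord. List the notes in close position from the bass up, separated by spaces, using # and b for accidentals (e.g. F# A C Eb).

The slash marks an applied leading-tone chord: viio of iv. In B minor, iv is E, so the leading tone to it is D#, a half step below.
Building a fully diminished seventh chord on D# gives D#-F#-A-C.
The figured bass 65 indicates first inversion, placing the third (F#) in the bass: F#-A-C-D#.

F# A C D#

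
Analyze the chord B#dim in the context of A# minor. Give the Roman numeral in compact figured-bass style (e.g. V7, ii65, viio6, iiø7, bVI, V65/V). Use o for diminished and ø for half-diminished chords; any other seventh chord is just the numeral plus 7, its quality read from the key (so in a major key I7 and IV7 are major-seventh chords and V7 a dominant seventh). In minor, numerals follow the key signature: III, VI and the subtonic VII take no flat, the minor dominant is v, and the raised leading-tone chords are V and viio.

Stacked in thirds the chord is B#-D#-F#: a diminished triad on B#.
In A# minor, B# is the supertonic; the diatonic diminished triad there is iio.

iio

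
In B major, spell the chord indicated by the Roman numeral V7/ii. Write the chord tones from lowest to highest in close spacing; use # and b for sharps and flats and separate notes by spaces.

V7/ii is a secondary dominant — the dominant seventh of ii. ii in B major is C#, so the applied chord's root is G#, a perfect fifth above.
Building a dominant seventh chord on G# gives G#-B#-D#-F#.

G# B# D# F#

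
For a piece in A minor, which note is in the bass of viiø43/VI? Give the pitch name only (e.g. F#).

The applied chord viiø43/VI is rooted on E: E-G-Bb-D.
The figure 43 means second inversion — the fifth is in the bass.

Bb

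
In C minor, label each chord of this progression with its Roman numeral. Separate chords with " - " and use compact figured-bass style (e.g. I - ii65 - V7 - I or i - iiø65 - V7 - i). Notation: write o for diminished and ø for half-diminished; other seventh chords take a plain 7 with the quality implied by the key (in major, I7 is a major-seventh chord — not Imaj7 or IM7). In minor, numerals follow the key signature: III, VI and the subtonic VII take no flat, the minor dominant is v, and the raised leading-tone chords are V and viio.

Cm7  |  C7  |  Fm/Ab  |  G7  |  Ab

i7 - V7/iv - iv6 - V7 - VI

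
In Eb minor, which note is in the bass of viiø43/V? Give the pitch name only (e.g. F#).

The applied chord viiø43/V is rooted on A: A-C-Eb-G.
The figure 43 means second inversion — the fifth is in the bass.

Eb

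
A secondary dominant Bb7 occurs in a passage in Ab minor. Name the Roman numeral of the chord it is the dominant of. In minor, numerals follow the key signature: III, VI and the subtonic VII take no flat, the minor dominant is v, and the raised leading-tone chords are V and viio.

V

The chord is a dominant seventh chord on Bb.
A dominant resolves down a perfect fifth: Bb → Eb. In Ab minor, Eb is scale degree 5, i.e. V.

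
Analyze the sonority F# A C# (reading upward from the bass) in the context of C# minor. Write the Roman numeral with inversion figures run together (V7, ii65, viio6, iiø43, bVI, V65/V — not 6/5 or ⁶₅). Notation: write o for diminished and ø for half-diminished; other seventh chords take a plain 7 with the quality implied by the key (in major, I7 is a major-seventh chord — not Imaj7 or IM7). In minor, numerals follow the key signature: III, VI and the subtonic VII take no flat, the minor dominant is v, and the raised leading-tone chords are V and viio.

iv

The pitches F#-A-C# form a minor triad rooted on F#.
F# is scale degree 4 in C# minor, and a minor triad on that degree is written iv.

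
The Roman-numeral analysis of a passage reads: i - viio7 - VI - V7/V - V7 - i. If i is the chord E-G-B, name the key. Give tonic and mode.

The chord Em is a minor triad rooted on E; its label is i.
If E is scale degree 1 and the mode makes that degree carry a minor triad, the tonic is E and the mode is minor.

E minor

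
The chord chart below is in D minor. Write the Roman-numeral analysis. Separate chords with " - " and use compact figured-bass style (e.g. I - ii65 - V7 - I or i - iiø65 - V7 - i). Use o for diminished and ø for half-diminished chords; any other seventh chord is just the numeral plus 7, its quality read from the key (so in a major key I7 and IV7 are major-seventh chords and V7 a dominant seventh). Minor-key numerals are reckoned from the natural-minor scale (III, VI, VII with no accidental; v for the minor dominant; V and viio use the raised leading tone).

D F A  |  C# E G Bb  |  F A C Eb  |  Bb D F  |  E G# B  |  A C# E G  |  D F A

i - viio7 - V7/VI - VI - V/V - V7 - i

D-F-A has root D, degree 1 in D minor, so i.
C#-E-G-Bb: fully diminished seventh chord on C# = scale degree 7 → viio7.
F-A-C-Eb is the secondary dominant of VI (dominant seventh chord on F): V7/VI.
Bb-D-F has root Bb, degree 6 in D minor, so VI.
E-G#-B is the secondary dominant of V (major triad on E): V/V.
A-C#-E-G has root A, degree 5 in D minor, so V7.
D-F-A: root D is the tonic; minor triad there is i.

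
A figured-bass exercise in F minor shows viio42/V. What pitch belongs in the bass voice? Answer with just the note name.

Ab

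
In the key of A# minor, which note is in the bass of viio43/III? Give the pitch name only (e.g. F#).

The applied chord viio43/III is rooted on B#: B#-D#-F#-A.
The figure 43 means second inversion — the fifth is in the bass.

F#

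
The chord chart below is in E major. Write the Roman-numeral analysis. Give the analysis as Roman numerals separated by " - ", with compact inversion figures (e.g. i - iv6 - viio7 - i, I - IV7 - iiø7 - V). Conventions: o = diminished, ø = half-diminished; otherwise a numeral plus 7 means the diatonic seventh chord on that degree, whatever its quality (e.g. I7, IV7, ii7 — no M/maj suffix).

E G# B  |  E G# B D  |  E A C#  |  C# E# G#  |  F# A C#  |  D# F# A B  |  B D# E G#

I - V7/IV - IV64 - V/ii - ii - V65 - I43

E-G#-B: root E is the tonic; major triad there is I.
E-G#-B-D is the secondary dominant of IV (dominant seventh chord on E): V7/IV.
E-A-C# has root A, degree 4 in E major, so IV64.
C#-E#-G#: chromatic; C# is V of ii, so V/ii.
F#-A-C# has root F#, degree 2 in E major, so ii.
D#-F#-A-B: root B is the dominant; dominant seventh chord there is V65.
B-D#-E-G#: root E is the tonic; major seventh chord there is I43.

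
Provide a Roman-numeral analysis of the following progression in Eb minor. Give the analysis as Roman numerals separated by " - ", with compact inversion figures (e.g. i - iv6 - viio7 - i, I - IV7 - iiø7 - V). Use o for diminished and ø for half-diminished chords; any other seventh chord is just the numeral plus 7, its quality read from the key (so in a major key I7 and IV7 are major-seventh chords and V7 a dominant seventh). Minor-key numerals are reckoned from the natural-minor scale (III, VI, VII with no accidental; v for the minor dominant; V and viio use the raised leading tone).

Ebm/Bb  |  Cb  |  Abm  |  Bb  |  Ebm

Ebm/Bb has root Eb, degree 1 in Eb minor, so i64.
Cb: root Cb is the submediant; major triad there is VI.
Abm: minor triad on Ab = scale degree 4 → iv.
Bb has root Bb, degree 5 in Eb minor, so V.
Ebm: root Eb is the tonic; minor triad there is i.

i64 - VI - iv - V - i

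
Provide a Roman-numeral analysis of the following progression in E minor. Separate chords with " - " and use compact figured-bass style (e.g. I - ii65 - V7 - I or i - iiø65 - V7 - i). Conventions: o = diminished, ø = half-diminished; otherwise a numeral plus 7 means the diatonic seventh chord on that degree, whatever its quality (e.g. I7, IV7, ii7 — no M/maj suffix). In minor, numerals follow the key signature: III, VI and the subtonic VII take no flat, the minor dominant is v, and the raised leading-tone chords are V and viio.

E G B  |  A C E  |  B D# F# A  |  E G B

E-G-B: minor triad on E = scale degree 1 → i.
A-C-E: root A is the subdominant; minor triad there is iv.
B-D#-F#-A: root B is the dominant; dominant seventh chord there is V7.
E-G-B: minor triad on E = scale degree 1 → i.

i - iv - V7 - i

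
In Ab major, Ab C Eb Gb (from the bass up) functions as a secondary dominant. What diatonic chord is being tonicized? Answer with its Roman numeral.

The chord is a dominant seventh chord on Ab.
A dominant resolves down a perfect fifth: Ab → Db. In Ab major, Db is scale degree 4, i.e. IV.

IV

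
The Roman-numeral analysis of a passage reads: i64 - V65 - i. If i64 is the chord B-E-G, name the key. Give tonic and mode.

E minor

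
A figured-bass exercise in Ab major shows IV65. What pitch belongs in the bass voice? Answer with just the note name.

IV in Ab major has root Db; the chord is Db-F-Ab-C.
The figure 65 means first inversion — the third is in the bass.

F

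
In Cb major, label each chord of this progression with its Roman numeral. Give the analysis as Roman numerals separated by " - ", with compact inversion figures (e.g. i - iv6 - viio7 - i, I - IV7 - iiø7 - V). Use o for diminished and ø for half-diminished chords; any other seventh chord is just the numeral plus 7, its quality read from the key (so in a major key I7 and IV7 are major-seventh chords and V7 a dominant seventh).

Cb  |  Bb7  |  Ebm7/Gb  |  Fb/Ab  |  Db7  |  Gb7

I - V7/iii - iii65 - IV6 - V7/V - V7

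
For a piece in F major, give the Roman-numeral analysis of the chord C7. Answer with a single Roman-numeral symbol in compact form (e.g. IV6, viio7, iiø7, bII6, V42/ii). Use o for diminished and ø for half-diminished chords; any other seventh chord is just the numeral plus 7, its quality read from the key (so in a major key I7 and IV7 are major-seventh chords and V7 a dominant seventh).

Stacked in thirds the chord is C-E-G-Bb: a dominant seventh chord on C.
C is scale degree 5 in F major, and a dominant seventh chord on that degree is written V7.

V7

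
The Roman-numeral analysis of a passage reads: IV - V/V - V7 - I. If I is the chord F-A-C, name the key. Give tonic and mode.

F major

The chord F is a major triad rooted on F; its label is I.
If F is scale degree 1 and the mode makes that degree carry a major triad, the tonic is F and the mode is major.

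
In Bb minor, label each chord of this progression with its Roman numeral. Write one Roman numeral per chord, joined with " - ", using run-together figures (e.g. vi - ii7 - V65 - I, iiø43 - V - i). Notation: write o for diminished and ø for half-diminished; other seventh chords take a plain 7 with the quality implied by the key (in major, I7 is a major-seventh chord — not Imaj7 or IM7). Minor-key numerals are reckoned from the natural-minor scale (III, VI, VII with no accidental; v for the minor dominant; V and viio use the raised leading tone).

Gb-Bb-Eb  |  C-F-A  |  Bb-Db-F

Gb-Bb-Eb: minor triad on Eb = scale degree 4 → iv6.
C-F-A: root F is the dominant; major triad there is V64.
Bb-Db-F: minor triad on Bb = scale degree 1 → i.

iv6 - V64 - i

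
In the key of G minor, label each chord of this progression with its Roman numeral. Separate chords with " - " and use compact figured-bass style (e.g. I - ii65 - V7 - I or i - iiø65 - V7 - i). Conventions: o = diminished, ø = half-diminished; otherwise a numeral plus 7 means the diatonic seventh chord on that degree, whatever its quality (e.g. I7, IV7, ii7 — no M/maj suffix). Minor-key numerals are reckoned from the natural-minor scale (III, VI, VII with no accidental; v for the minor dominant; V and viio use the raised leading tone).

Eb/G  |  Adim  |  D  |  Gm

Eb/G: major triad on Eb = scale degree 6 → VI6.
Adim: root A is the supertonic; diminished triad there is iio.
D: root D is the dominant; major triad there is V.
Gm: minor triad on G = scale degree 1 → i.

VI6 - iio - V - i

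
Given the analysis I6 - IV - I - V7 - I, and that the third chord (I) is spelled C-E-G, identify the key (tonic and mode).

The chord C is a major triad rooted on C; its label is I.
If C is scale degree 1 and the mode makes that degree carry a major triad, the tonic is C and the mode is major.

C major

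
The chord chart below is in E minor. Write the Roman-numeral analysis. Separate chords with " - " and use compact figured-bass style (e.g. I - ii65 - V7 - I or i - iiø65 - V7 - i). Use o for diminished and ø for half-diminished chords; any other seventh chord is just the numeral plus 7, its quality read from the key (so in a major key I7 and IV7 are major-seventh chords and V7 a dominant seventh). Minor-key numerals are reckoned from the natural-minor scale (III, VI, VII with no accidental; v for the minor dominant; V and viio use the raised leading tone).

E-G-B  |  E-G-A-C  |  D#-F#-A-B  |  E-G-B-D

i - iv43 - V65 - i7

E-G-B: minor triad on E = scale degree 1 → i.
E-G-A-C has root A, degree 4 in E minor, so iv43.
D#-F#-A-B: dominant seventh chord on B = scale degree 5 → V65.
E-G-B-D: minor seventh chord on E = scale degree 1 → i7.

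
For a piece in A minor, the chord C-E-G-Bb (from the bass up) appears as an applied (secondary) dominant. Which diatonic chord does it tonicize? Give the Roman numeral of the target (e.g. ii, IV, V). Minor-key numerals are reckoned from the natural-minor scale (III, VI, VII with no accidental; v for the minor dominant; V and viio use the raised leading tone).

VI

The chord is a dominant seventh chord on C.
A dominant resolves down a perfect fifth: C → F. In A minor, F is scale degree 6, i.e. VI.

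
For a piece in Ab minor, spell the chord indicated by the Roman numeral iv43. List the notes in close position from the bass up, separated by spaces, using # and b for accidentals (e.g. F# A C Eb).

In Ab minor, the fourth degree is Db, and the diatonic chord built there is a minor seventh chord.
That chord is spelled Db-Fb-Ab-Cb.
The figured bass 43 indicates second inversion, placing the fifth (Ab) in the bass: Ab-Cb-Db-Fb.

Ab Cb Db Fb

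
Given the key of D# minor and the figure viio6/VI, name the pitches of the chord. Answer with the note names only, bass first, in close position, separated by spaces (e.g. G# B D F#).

viio6/VI is a secondary leading-tone chord. The target VI is B in D# minor; the applied chord is rooted a semitone below, on A#.
Building a diminished triad on A# gives A#-C#-E.
The figured bass 6 indicates first inversion, placing the third (C#) in the bass: C#-E-A#.

C# E A#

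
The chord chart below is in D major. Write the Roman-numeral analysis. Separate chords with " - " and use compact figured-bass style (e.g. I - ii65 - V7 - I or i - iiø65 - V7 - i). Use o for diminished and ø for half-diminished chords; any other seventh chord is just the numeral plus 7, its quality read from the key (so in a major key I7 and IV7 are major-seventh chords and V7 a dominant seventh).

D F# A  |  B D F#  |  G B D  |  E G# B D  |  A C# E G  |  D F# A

D-F#-A: major triad on D = scale degree 1 → I.
B-D-F#: minor triad on B = scale degree 6 → vi.
G-B-D: root G is the subdominant; major triad there is IV.
E-G#-B-D: chromatic; E is V of V, so V7/V.
A-C#-E-G has root A, degree 5 in D major, so V7.
D-F#-A: major triad on D = scale degree 1 → I.

I - vi - IV - V7/V - V7 - I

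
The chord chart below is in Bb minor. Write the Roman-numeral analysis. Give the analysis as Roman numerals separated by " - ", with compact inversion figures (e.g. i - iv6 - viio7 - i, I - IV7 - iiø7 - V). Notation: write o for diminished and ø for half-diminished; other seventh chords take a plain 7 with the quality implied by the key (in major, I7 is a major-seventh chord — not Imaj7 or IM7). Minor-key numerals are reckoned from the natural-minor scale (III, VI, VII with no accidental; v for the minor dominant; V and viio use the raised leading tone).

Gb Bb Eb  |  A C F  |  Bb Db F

Gb-Bb-Eb has root Eb, degree 4 in Bb minor, so iv6.
A-C-F has root F, degree 5 in Bb minor, so V6.
Bb-Db-F: minor triad on Bb = scale degree 1 → i.

iv6 - V6 - i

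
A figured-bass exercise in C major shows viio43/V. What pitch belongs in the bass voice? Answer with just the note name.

The applied chord viio43/V is rooted on F#: F#-A-C-Eb.
The figure 43 means second inversion — the fifth is in the bass.

C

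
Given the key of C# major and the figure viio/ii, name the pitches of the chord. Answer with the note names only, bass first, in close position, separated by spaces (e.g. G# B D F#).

viio/ii is a secondary leading-tone chord. The target ii is D# in C# major; the applied chord is rooted a semitone below, on C##.
Building a diminished triad on C## gives C##-E#-G#.

C## E# G#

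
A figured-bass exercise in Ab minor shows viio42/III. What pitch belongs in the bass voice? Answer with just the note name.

The applied chord viio42/III is rooted on Bb: Bb-Db-Fb-Abb.
The figure 42 means third inversion — the seventh is in the bass.

Abb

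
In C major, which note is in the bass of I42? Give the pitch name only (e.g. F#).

I in C major has root C; the chord is C-E-G-B.
The figure 42 means third inversion — the seventh is in the bass.

B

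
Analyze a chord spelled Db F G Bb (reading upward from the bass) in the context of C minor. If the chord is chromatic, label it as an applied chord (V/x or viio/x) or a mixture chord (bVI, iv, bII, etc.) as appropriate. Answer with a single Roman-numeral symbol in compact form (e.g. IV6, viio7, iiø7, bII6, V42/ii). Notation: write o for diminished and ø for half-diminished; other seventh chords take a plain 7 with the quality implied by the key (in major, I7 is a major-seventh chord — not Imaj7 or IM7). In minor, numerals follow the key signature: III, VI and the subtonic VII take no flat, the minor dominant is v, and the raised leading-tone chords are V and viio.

viiø43/VI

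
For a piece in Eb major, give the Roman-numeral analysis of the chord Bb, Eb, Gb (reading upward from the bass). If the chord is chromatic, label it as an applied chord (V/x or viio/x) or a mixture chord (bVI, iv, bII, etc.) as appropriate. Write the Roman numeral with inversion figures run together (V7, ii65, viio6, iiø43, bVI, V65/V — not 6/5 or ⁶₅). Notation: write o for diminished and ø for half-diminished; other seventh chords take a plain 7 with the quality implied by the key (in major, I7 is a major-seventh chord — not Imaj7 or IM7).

The pitches Eb-Gb-Bb form a minor triad rooted on Eb.
Eb is the first degree of Eb major. This is the minor tonic, borrowed from the parallel minor.
With Bb in the bass the chord is in second inversion, so the figured bass is 64.

i64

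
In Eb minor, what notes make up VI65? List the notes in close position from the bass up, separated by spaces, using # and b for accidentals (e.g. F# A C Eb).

In Eb minor, the submediant is Cb, and the diatonic chord built there is a major seventh chord.
Stacking thirds from Cb gives Cb-Eb-Gb-Bb.
With the 65 figure the chord is in first inversion; from the bass Eb upward in close position it reads Eb-Gb-Bb-Cb.

Eb Gb Bb Cb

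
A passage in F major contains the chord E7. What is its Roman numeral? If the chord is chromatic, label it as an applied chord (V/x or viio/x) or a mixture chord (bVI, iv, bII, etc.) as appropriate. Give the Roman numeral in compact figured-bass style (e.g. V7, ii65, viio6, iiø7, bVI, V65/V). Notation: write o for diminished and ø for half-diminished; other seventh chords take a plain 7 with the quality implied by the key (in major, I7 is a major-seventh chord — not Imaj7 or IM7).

V7/iii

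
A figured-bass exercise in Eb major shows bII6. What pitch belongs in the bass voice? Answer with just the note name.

bII in Eb major has root Fb; the chord is Fb-Ab-Cb.
The figure 6 means first inversion — the third is in the bass.

Ab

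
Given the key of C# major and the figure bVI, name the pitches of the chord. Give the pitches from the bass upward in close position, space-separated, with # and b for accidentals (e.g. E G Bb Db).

A C# E

Scale degree 6 in C# major is A#; lowering it a half step gives A. bVI is a major triad on the lowered sixth degree, borrowed from the parallel minor.
So the chord is A-C#-E.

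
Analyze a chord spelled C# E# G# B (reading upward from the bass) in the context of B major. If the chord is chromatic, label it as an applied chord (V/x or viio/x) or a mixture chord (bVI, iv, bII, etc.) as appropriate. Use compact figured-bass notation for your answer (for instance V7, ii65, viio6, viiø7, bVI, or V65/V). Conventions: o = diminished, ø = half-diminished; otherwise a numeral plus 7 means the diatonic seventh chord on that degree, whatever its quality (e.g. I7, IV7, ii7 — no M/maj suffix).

Stacked in thirds the chord is C#-E#-G#-B: a dominant seventh chord on C#.
C# is not a diatonic chord root with this quality in B major, but it lies a perfect fifth above F# (V), so the chord functions as an applied dominant of V.

V7/V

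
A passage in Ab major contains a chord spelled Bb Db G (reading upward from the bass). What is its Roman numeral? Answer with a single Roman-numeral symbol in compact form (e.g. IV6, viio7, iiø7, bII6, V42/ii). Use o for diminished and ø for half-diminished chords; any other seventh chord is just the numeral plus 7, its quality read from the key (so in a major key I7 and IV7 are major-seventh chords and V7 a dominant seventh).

viio6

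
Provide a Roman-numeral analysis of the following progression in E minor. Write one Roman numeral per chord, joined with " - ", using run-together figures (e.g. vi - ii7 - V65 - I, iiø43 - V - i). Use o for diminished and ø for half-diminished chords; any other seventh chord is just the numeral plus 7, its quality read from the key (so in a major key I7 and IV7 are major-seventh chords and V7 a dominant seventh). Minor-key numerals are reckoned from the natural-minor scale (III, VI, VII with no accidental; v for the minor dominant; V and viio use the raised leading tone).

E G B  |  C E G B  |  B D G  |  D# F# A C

E-G-B has root E, degree 1 in E minor, so i.
C-E-G-B: root C is the submediant; major seventh chord there is VI7.
B-D-G: major triad on G = scale degree 3 → III6.
D#-F#-A-C has root D#, degree 7 in E minor, so viio7.

i - VI7 - III6 - viio7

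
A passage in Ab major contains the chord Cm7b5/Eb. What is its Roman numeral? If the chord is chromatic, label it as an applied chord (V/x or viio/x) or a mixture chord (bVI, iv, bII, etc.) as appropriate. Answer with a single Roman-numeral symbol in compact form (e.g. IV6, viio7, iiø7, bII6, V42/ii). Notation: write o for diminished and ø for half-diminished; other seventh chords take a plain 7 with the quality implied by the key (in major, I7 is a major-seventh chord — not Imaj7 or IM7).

Stacked in thirds the chord is C-Eb-Gb-Bb: a half-diminished seventh chord on C.
C sits a half step below Db (IV in Ab major); a diminished chord there is the applied leading-tone chord of IV.
With Eb in the bass the chord is in first inversion, so the figured bass is 65.

viiø65/IV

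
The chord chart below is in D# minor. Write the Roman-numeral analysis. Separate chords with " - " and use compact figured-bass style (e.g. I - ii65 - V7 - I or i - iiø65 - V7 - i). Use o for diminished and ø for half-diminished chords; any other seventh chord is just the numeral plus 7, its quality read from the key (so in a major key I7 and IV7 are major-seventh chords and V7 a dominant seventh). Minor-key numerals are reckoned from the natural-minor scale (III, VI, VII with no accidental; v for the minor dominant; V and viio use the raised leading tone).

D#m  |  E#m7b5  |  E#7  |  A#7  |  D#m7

i - iiø7 - V7/V - V7 - i7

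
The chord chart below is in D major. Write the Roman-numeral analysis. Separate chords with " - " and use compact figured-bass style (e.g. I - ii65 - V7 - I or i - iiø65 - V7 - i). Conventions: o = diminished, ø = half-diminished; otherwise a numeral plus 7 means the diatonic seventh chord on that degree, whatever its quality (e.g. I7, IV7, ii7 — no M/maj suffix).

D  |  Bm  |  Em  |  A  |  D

D has root D, degree 1 in D major, so I.
Bm: minor triad on B = scale degree 6 → vi.
Em: root E is the supertonic; minor triad there is ii.
A: major triad on A = scale degree 5 → V.
D has root D, degree 1 in D major, so I.

I - vi - ii - V - I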